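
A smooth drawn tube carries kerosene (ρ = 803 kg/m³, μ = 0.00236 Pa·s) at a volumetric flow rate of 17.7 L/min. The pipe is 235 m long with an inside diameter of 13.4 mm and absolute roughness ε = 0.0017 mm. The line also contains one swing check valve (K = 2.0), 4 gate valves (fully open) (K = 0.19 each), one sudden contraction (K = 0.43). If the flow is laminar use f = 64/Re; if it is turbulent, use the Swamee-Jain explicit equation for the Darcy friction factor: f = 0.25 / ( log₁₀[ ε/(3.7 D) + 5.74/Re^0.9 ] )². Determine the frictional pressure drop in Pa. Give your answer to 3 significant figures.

Q = 17.7 L/min = 17.7/60000 = 0.000295 m³/s.
Cross-sectional area A = πD²/4 = π(0.0134)²/4 = 0.000141 m²; mean velocity V = Q/A = 0.000295/0.000141 = 2.092 m/s.
Reynolds number Re = ρVD/μ = 803 · 2.092 · 0.0134 / 0.00236 = 9537.
Re > 4000 → turbulent. Relative roughness ε/D = 1.7e-06/0.0134 = 0.000127. Swamee-Jain: f = 0.25/(log₁₀[0.000127/3.7 + 5.74/9537^0.9])² = 0.25/(log₁₀[3.43e-05 + 0.0015])² = 0.25/(-2.813)² = 0.0316.
Total minor-loss coefficient ΣK = 1·2 + 4·0.19 + 1·0.43 = 3.19.
ΔP = [f·L/D + ΣK]·(ρV²/2) = [0.0316·235/0.0134 + 3.19]·(803·2.092²/2) = [554.2 + 3.19]·1757 = 9.792e+05 Pa.

ΔP ≈ 979000 Pa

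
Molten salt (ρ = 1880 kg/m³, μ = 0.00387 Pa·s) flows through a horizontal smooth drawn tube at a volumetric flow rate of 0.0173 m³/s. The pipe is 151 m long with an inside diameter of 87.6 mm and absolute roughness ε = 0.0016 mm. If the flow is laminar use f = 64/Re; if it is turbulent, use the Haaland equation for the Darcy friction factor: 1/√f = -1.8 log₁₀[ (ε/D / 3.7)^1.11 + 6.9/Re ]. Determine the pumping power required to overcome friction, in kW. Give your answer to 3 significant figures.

Cross-sectional area A = πD²/4 = π(0.0876)²/4 = 0.006027 m²; mean velocity V = Q/A = 0.0173/0.006027 = 2.87 m/s.
Reynolds number Re = ρVD/μ = 1880 · 2.87 · 0.0876 / 0.00387 = 1.222e+05.
Re > 4000 → turbulent. Relative roughness ε/D = 1.6e-06/0.0876 = 1.83e-05. Haaland: 1/√f = -1.8 log₁₀[(1.83e-05/3.7)^1.11 + 6.9/1.222e+05] = -1.8 log₁₀[1.29e-06 + 5.65e-05] = 7.629, so f = 0.01718.
Darcy-Weisbach: ΔP = f(L/D)(ρV²/2) = 0.01718·(151/0.0876)·(1880·2.87²/2) = 0.01718·1724·7745 = 2.294e+05 Pa.
Pumping power P = QΔP = 0.0173·2.294e+05 = 3968 W = 3.97 kW.

P ≈ 3.97 kW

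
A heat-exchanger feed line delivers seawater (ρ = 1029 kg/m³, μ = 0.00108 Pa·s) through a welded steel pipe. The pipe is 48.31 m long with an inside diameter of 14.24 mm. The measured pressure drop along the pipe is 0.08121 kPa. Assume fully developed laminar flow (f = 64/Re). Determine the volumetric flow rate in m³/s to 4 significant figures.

Q ≈ 1.571×10^-6 m³/s

For laminar flow, f = 64/Re with Re = ρVD/μ, so Darcy-Weisbach reduces to ΔP = 32μLV/D². Solving for V: V = ΔP·D²/(32μL) = 81.21·(0.01424)²/(32·0.00108·48.31) = 0.009863 m/s.
Check: Re = ρVD/μ = 1029·0.009863·0.01424/0.00108 = 133.8 < 2300, so the laminar assumption holds.
Q = V·A = 0.009863·(π/4·0.01424²) = 1.571e-06 m³/s = 1.571×10^-6 m³/s.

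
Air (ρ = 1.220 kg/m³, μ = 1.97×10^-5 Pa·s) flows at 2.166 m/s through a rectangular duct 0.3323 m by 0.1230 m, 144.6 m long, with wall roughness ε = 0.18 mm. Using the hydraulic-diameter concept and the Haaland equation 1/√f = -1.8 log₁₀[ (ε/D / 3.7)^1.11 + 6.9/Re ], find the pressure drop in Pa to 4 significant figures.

ΔP ≈ 61.47 Pa

Hydraulic diameter D_h = 4A/P = 4·(0.3323·0.123)/(2·(0.3323+0.123)) = 0.1635/0.9106 = 0.1795 m.
Re = ρVD_h/μ = 1.22·2.166·0.1795/1.97e-05 = 2.408e+04.
ε/D_h = 0.00018/0.1795 = 0.001; Haaland gives 1/√f = -1.8 log₁₀[0.00011+0.000287] = 6.124, so f = 0.02667.
ΔP = f(L/D_h)(ρV²/2) = 0.02667·144.6/0.1795·2.862 = 61.47 Pa.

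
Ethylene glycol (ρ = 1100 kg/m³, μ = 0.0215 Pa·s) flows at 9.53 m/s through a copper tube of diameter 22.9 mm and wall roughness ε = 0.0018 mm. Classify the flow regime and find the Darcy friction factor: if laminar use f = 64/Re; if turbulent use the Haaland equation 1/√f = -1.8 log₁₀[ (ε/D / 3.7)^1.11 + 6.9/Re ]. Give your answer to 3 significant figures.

f ≈ 0.0301

Re = ρVD/μ = 1100·9.53·0.0229/0.0215 = 1.117e+04.
Re > 4000 → turbulent. ε/D = 1.8e-06/0.0229 = 7.86e-05; Haaland: 1/√f = -1.8 log₁₀[6.5e-06 + 0.000618] = 5.768, so f = 0.03006.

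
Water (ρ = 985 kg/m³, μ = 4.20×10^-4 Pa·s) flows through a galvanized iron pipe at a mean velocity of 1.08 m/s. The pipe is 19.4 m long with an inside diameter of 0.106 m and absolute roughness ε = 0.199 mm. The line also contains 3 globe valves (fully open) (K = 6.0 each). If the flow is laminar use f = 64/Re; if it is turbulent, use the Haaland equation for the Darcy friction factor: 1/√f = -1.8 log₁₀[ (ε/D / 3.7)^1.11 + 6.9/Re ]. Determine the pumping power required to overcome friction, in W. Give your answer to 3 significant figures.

P ≈ 122 W

Reynolds number Re = ρVD/μ = 985 · 1.08 · 0.106 / 0.00042 = 2.685e+05.
Re > 4000 → turbulent. Relative roughness ε/D = 0.000199/0.106 = 0.00188. Haaland: 1/√f = -1.8 log₁₀[(0.00188/3.7)^1.11 + 6.9/2.685e+05] = -1.8 log₁₀[0.00022 + 2.57e-05] = 6.496, so f = 0.02369.
Total minor-loss coefficient ΣK = 3·6 = 18.
ΔP = [f·L/D + ΣK]·(ρV²/2) = [0.02369·19.4/0.106 + 18]·(985·1.08²/2) = [4.337 + 18]·574.5 = 1.283e+04 Pa.
Q = V·A = 1.08·0.008825 = 0.009531 m³/s.
Pumping power P = QΔP = 0.009531·1.283e+04 = 122.3 W = 122 W.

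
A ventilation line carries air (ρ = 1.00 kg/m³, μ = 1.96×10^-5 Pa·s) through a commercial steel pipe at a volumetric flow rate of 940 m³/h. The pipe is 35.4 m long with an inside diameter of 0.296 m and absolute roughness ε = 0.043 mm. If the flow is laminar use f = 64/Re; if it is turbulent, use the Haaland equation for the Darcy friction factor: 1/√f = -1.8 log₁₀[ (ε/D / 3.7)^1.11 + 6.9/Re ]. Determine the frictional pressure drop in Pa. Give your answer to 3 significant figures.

ΔP ≈ 17.7 Pa

Q = 940 m³/h = 940/3600 = 0.2611 m³/s.
Cross-sectional area A = πD²/4 = π(0.296)²/4 = 0.06881 m²; mean velocity V = Q/A = 0.2611/0.06881 = 3.794 m/s.
Reynolds number Re = ρVD/μ = 1 · 3.794 · 0.296 / 1.96e-05 = 5.73e+04.
Re > 4000 → turbulent. Relative roughness ε/D = 4.3e-05/0.296 = 0.000145. Haaland: 1/√f = -1.8 log₁₀[(0.000145/3.7)^1.11 + 6.9/5.73e+04] = -1.8 log₁₀[1.29e-05 + 0.00012] = 6.975, so f = 0.02055.
Darcy-Weisbach: ΔP = f(L/D)(ρV²/2) = 0.02055·(35.4/0.296)·(1·3.794²/2) = 0.02055·119.6·7.199 = 17.69 Pa.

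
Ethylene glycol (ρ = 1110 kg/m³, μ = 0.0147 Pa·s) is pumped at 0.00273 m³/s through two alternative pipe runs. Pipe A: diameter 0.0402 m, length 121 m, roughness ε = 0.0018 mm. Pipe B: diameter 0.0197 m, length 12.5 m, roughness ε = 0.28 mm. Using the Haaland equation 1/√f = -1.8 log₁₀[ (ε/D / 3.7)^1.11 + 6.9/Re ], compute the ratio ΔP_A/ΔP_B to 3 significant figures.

Pipe A: V = Q/A = 0.00273/0.001269 = 2.151 m/s; Re = 6529; ε/D = 4.48e-05; Haaland → f = 0.03488; ΔP_A = f(L/D)(ρV²/2) = 2.696e+05 Pa.
Pipe B: V = Q/A = 0.00273/0.0003048 = 8.957 m/s; Re = 1.332e+04; ε/D = 0.0142; Haaland → f = 0.0462; ΔP_B = f(L/D)(ρV²/2) = 1.305e+06 Pa.
ΔP_A/ΔP_B = 2.696e+05/1.305e+06 = 0.207.

ΔP_A/ΔP_B ≈ 0.207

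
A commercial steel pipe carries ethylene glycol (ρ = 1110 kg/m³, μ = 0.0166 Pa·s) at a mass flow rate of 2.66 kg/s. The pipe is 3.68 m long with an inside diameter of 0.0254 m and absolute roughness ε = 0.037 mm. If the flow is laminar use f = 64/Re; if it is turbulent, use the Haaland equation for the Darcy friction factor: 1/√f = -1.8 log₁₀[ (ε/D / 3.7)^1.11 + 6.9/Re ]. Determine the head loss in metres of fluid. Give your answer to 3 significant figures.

A = πD²/4 = π(0.0254)²/4 = 0.0005067 m²; mean velocity V = ṁ/(ρA) = 2.66/(1110 · 0.0005067) = 4.729 m/s.
Reynolds number Re = ρVD/μ = 1110 · 4.729 · 0.0254 / 0.0166 = 8032.
Re > 4000 → turbulent. Relative roughness ε/D = 3.7e-05/0.0254 = 0.00146. Haaland: 1/√f = -1.8 log₁₀[(0.00146/3.7)^1.11 + 6.9/8032] = -1.8 log₁₀[0.000166 + 0.000859] = 5.381, so f = 0.03454.
Darcy-Weisbach: ΔP = f(L/D)(ρV²/2) = 0.03454·(3.68/0.0254)·(1110·4.729²/2) = 0.03454·144.9·1.241e+04 = 6.212e+04 Pa.
Head loss h_f = ΔP/(ρg) = 6.212e+04/(1110·9.81) = 5.71 m.

h_f ≈ 5.71 m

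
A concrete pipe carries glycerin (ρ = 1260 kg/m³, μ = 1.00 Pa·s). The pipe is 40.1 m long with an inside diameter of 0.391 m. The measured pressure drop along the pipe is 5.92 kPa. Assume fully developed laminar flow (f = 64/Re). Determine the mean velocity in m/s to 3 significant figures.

For laminar flow, f = 64/Re with Re = ρVD/μ, so Darcy-Weisbach reduces to ΔP = 32μLV/D². Solving for V: V = ΔP·D²/(32μL) = 5920·(0.391)²/(32·1·40.1) = 0.7053 m/s.
Check: Re = ρVD/μ = 1260·0.7053·0.391/1 = 347.5 < 2300, so the laminar assumption holds.

V ≈ 0.705 m/s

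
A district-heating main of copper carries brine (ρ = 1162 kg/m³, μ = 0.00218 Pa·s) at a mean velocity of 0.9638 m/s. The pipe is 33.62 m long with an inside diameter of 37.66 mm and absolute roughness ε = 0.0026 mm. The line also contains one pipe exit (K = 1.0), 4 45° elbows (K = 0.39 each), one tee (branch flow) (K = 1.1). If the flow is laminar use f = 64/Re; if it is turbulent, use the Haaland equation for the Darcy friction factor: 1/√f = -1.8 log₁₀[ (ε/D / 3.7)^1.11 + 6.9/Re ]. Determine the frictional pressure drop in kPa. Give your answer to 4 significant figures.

Reynolds number Re = ρVD/μ = 1162 · 0.9638 · 0.03766 / 0.00218 = 1.935e+04.
Re > 4000 → turbulent. Relative roughness ε/D = 2.6e-06/0.03766 = 6.9e-05. Haaland: 1/√f = -1.8 log₁₀[(6.9e-05/3.7)^1.11 + 6.9/1.935e+04] = -1.8 log₁₀[5.63e-06 + 0.000357] = 6.194, so f = 0.02607.
Total minor-loss coefficient ΣK = 1·1 + 4·0.39 + 1·1.1 = 3.66.
ΔP = [f·L/D + ΣK]·(ρV²/2) = [0.02607·33.62/0.03766 + 3.66]·(1162·0.9638²/2) = [23.27 + 3.66]·539.7 = 1.453e+04 Pa.
ΔP = 1.453e+04 Pa = 14.53 kPa.

ΔP ≈ 14.53 kPa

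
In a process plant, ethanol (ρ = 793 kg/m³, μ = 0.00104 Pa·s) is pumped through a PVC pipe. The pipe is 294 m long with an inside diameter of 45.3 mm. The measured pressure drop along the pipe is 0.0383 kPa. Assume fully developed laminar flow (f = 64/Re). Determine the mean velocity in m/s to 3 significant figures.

For laminar flow, f = 64/Re with Re = ρVD/μ, so Darcy-Weisbach reduces to ΔP = 32μLV/D². Solving for V: V = ΔP·D²/(32μL) = 38.3·(0.0453)²/(32·0.00104·294) = 0.008033 m/s.
Check: Re = ρVD/μ = 793·0.008033·0.0453/0.00104 = 277.5 < 2300, so the laminar assumption holds.

V ≈ 0.00803 m/s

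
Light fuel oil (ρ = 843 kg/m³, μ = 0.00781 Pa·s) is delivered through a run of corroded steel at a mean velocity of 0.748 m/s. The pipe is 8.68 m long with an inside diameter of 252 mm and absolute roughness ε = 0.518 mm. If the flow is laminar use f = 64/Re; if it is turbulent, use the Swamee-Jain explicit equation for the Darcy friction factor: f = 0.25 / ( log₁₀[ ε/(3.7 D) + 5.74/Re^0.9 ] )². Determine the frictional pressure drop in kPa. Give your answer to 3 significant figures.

Reynolds number Re = ρVD/μ = 843 · 0.748 · 0.252 / 0.00781 = 2.035e+04.
Re > 4000 → turbulent. Relative roughness ε/D = 0.000518/0.252 = 0.00206. Swamee-Jain: f = 0.25/(log₁₀[0.00206/3.7 + 5.74/2.035e+04^0.9])² = 0.25/(log₁₀[0.000556 + 0.000761])² = 0.25/(-2.881)² = 0.03013.
Darcy-Weisbach: ΔP = f(L/D)(ρV²/2) = 0.03013·(8.68/0.252)·(843·0.748²/2) = 0.03013·34.44·235.8 = 244.7 Pa.
ΔP = 244.7 Pa = 0.245 kPa.

ΔP ≈ 0.245 kPa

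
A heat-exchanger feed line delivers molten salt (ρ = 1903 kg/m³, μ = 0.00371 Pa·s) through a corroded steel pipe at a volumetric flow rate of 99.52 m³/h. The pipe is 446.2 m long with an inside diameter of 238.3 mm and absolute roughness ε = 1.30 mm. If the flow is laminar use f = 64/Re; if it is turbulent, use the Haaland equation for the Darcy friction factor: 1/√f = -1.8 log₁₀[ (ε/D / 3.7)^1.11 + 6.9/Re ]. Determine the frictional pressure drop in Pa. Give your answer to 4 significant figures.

ΔP ≈ 22110 Pa

Q = 99.52 m³/h = 99.52/3600 = 0.02764 m³/s.
Cross-sectional area A = πD²/4 = π(0.2383)²/4 = 0.0446 m²; mean velocity V = Q/A = 0.02764/0.0446 = 0.6198 m/s.
Reynolds number Re = ρVD/μ = 1903 · 0.6198 · 0.2383 / 0.00371 = 7.576e+04.
Re > 4000 → turbulent. Relative roughness ε/D = 0.0013/0.2383 = 0.00546. Haaland: 1/√f = -1.8 log₁₀[(0.00546/3.7)^1.11 + 6.9/7.576e+04] = -1.8 log₁₀[0.00072 + 9.11e-05] = 5.564, so f = 0.0323.
Darcy-Weisbach: ΔP = f(L/D)(ρV²/2) = 0.0323·(446.2/0.2383)·(1903·0.6198²/2) = 0.0323·1872·365.6 = 2.211e+04 Pa.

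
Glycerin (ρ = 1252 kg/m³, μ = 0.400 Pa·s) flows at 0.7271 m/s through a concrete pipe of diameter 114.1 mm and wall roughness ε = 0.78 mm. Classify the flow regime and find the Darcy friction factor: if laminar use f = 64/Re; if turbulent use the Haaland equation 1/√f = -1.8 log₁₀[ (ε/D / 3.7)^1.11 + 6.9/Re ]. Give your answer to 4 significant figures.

f ≈ 0.2465

Re = ρVD/μ = 1252·0.7271·0.1141/0.4 = 259.7.
Re < 2300 → laminar, so f = 64/Re = 0.2465 (roughness is irrelevant in laminar flow).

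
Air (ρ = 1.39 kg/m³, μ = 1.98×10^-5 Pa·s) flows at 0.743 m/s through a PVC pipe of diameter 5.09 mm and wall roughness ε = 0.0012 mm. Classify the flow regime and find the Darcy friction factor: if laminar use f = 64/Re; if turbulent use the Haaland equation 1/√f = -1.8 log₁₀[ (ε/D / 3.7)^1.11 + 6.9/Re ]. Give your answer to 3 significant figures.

Re = ρVD/μ = 1.39·0.743·0.00509/1.98e-05 = 265.5.
Re < 2300 → laminar, so f = 64/Re = 0.2411 (roughness is irrelevant in laminar flow).

f ≈ 0.241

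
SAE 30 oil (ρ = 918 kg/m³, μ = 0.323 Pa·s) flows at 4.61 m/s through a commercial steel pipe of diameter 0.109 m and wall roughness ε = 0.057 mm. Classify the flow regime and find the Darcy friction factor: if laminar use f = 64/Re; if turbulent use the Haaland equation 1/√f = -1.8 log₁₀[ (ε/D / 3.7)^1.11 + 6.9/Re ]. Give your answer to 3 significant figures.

f ≈ 0.0448

Re = ρVD/μ = 918·4.61·0.109/0.323 = 1428.
Re < 2300 → laminar, so f = 64/Re = 0.04481 (roughness is irrelevant in laminar flow).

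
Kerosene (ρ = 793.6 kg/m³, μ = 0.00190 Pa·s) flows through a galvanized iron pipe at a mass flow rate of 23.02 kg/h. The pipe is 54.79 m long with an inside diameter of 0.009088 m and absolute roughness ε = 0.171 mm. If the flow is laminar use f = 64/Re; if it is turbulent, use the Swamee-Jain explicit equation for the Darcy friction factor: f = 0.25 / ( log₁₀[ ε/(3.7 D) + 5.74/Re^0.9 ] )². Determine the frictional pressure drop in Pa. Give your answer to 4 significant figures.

ṁ = 23.02 kg/h = 23.02/3600 = 0.006394 kg/s.
A = πD²/4 = π(0.009088)²/4 = 6.487e-05 m²; mean velocity V = ṁ/(ρA) = 0.006394/(793.6 · 6.487e-05) = 0.1242 m/s.
Reynolds number Re = ρVD/μ = 793.6 · 0.1242 · 0.009088 / 0.0019 = 471.5.
Re < 2300 → laminar flow, so f = 64/Re = 64/471.5 = 0.1357 (the turbulent correlation is not needed).
Darcy-Weisbach: ΔP = f(L/D)(ρV²/2) = 0.1357·(54.79/0.009088)·(793.6·0.1242²/2) = 0.1357·6029·6.122 = 5010 Pa.

ΔP ≈ 5010 Pa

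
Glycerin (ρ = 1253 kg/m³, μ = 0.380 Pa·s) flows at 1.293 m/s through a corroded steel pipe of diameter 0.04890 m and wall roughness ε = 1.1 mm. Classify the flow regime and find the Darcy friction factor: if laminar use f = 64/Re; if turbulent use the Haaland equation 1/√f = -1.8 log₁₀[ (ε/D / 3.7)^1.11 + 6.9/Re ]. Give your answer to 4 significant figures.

Re = ρVD/μ = 1253·1.293·0.0489/0.38 = 208.5.
Re < 2300 → laminar, so f = 64/Re = 0.307 (roughness is irrelevant in laminar flow).

f ≈ 0.3070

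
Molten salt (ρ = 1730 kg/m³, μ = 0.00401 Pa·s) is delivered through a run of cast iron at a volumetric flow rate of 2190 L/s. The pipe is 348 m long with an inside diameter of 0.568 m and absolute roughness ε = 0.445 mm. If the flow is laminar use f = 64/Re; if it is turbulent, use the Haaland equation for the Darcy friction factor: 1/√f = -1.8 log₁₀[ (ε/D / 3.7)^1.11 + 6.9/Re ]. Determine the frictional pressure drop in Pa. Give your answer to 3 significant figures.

ΔP ≈ 741000 Pa

Q = 2190 L/s = 2190/1000 = 2.19 m³/s.
Cross-sectional area A = πD²/4 = π(0.568)²/4 = 0.2534 m²; mean velocity V = Q/A = 2.19/0.2534 = 8.643 m/s.
Reynolds number Re = ρVD/μ = 1730 · 8.643 · 0.568 / 0.00401 = 2.118e+06.
Re > 4000 → turbulent. Relative roughness ε/D = 0.000445/0.568 = 0.000783. Haaland: 1/√f = -1.8 log₁₀[(0.000783/3.7)^1.11 + 6.9/2.118e+06] = -1.8 log₁₀[8.35e-05 + 3.26e-06] = 7.311, so f = 0.01871.
Darcy-Weisbach: ΔP = f(L/D)(ρV²/2) = 0.01871·(348/0.568)·(1730·8.643²/2) = 0.01871·612.7·6.461e+04 = 7.406e+05 Pa.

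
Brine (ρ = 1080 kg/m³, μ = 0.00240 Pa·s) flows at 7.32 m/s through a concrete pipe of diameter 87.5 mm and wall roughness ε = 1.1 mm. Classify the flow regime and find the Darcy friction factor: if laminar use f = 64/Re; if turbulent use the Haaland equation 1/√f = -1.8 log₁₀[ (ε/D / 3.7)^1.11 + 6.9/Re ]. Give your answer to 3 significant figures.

Re = ρVD/μ = 1080·7.32·0.0875/0.0024 = 2.882e+05.
Re > 4000 → turbulent. ε/D = 0.0011/0.0875 = 0.0126; Haaland: 1/√f = -1.8 log₁₀[0.00182 + 2.39e-05] = 4.922, so f = 0.04127.

f ≈ 0.0413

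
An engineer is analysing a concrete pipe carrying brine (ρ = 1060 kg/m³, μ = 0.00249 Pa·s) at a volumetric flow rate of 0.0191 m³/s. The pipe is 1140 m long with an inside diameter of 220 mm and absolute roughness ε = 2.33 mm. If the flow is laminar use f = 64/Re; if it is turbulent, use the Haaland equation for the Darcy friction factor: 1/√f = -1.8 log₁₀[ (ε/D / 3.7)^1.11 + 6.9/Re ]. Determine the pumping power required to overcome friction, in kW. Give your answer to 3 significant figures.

Cross-sectional area A = πD²/4 = π(0.22)²/4 = 0.03801 m²; mean velocity V = Q/A = 0.0191/0.03801 = 0.5025 m/s.
Reynolds number Re = ρVD/μ = 1060 · 0.5025 · 0.22 / 0.00249 = 4.706e+04.
Re > 4000 → turbulent. Relative roughness ε/D = 0.00233/0.22 = 0.0106. Haaland: 1/√f = -1.8 log₁₀[(0.0106/3.7)^1.11 + 6.9/4.706e+04] = -1.8 log₁₀[0.0015 + 0.000147] = 5.009, so f = 0.03986.
Darcy-Weisbach: ΔP = f(L/D)(ρV²/2) = 0.03986·(1140/0.22)·(1060·0.5025²/2) = 0.03986·5182·133.8 = 2.764e+04 Pa.
Pumping power P = QΔP = 0.0191·2.764e+04 = 527.9 W = 0.528 kW.

P ≈ 0.528 kW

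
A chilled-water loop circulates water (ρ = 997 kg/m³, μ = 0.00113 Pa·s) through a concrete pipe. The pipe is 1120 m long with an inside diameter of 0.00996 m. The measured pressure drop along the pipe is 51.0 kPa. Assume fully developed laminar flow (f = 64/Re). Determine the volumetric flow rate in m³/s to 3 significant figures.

For laminar flow, f = 64/Re with Re = ρVD/μ, so Darcy-Weisbach reduces to ΔP = 32μLV/D². Solving for V: V = ΔP·D²/(32μL) = 5.1e+04·(0.00996)²/(32·0.00113·1120) = 0.1249 m/s.
Check: Re = ρVD/μ = 997·0.1249·0.00996/0.00113 = 1098 < 2300, so the laminar assumption holds.
Q = V·A = 0.1249·(π/4·0.00996²) = 9.733e-06 m³/s = 9.73×10^-6 m³/s.

Q ≈ 9.73×10^-6 m³/s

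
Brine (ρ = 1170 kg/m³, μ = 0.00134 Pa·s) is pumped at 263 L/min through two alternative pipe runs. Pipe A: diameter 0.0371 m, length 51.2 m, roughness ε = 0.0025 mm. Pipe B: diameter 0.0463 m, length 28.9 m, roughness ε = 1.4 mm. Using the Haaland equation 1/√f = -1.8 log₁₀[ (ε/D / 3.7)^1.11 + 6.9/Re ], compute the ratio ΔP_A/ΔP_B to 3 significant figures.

ΔP_A/ΔP_B ≈ 1.60

Pipe A: V = Q/A = 0.004383/0.001081 = 4.055 m/s; Re = 1.313e+05; ε/D = 6.74e-05; Haaland → f = 0.0172; ΔP_A = f(L/D)(ρV²/2) = 2.283e+05 Pa.
Pipe B: V = Q/A = 0.004383/0.001684 = 2.603 m/s; Re = 1.052e+05; ε/D = 0.0302; Haaland → f = 0.05777; ΔP_B = f(L/D)(ρV²/2) = 1.43e+05 Pa.
ΔP_A/ΔP_B = 2.283e+05/1.43e+05 = 1.60.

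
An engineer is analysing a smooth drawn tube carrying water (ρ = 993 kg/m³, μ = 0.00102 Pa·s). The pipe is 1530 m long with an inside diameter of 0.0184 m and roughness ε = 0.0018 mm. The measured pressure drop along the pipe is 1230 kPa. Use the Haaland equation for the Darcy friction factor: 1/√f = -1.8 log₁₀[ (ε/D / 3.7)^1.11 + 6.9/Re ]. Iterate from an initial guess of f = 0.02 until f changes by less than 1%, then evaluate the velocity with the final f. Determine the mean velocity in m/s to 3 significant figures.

Rearranging Darcy-Weisbach: V = √(2·ΔP·D/(f·L·ρ)). With ε/D = 1.8e-06/0.0184 = 9.78e-05, iterate starting from f = 0.02:
  f = 0.02 → V = √(2·1.23e+06·0.0184/(0.02·1530·993)) = 1.221 m/s; Re = ρVD/μ = 2.186e+04; f → 0.02535
  f = 0.02535 → V = 1.084 m/s; Re = 1.942e+04; f → 0.02609
  f = 0.02609 → V = 1.069 m/s; Re = 1.914e+04; f → 0.02618
Converged (Δf/f < 1%). With the final f = 0.02618: V = √(2·1.23e+06·0.0184/(0.02618·1530·993)) = 1.067 m/s.

V ≈ 1.07 m/s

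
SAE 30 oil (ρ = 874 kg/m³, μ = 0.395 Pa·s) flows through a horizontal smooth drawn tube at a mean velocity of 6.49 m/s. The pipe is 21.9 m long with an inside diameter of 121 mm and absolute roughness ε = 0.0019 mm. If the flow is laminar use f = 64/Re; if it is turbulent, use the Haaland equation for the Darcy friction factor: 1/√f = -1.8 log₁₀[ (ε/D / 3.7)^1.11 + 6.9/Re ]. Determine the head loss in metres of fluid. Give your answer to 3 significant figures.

Reynolds number Re = ρVD/μ = 874 · 6.49 · 0.121 / 0.395 = 1738.
Re < 2300 → laminar flow, so f = 64/Re = 64/1738 = 0.03683 (the turbulent correlation is not needed).
Darcy-Weisbach: ΔP = f(L/D)(ρV²/2) = 0.03683·(21.9/0.121)·(874·6.49²/2) = 0.03683·181·1.841e+04 = 1.227e+05 Pa.
Head loss h_f = ΔP/(ρg) = 1.227e+05/(874·9.81) = 14.3 m.

h_f ≈ 14.3 m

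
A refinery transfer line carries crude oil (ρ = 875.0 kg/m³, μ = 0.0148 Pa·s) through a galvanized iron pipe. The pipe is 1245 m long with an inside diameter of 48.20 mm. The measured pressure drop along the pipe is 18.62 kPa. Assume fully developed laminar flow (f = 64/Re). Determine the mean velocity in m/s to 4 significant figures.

V ≈ 0.07337 m/s

For laminar flow, f = 64/Re with Re = ρVD/μ, so Darcy-Weisbach reduces to ΔP = 32μLV/D². Solving for V: V = ΔP·D²/(32μL) = 1.862e+04·(0.0482)²/(32·0.0148·1245) = 0.07337 m/s.
Check: Re = ρVD/μ = 875·0.07337·0.0482/0.0148 = 209.1 < 2300, so the laminar assumption holds.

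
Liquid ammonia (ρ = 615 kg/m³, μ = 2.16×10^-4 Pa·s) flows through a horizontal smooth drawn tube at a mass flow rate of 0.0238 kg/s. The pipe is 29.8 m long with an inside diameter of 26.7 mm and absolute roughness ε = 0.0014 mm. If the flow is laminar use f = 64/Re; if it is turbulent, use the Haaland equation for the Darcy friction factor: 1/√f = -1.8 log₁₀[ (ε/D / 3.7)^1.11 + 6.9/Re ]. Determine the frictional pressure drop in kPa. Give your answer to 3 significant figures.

A = πD²/4 = π(0.0267)²/4 = 0.0005599 m²; mean velocity V = ṁ/(ρA) = 0.0238/(615 · 0.0005599) = 0.06912 m/s.
Reynolds number Re = ρVD/μ = 615 · 0.06912 · 0.0267 / 0.000216 = 5254.
Re > 4000 → turbulent. Relative roughness ε/D = 1.4e-06/0.0267 = 5.24e-05. Haaland: 1/√f = -1.8 log₁₀[(5.24e-05/3.7)^1.11 + 6.9/5254] = -1.8 log₁₀[4.15e-06 + 0.00131] = 5.185, so f = 0.0372.
Darcy-Weisbach: ΔP = f(L/D)(ρV²/2) = 0.0372·(29.8/0.0267)·(615·0.06912²/2) = 0.0372·1116·1.469 = 61 Pa.
ΔP = 61 Pa = 0.0610 kPa.

ΔP ≈ 0.0610 kPa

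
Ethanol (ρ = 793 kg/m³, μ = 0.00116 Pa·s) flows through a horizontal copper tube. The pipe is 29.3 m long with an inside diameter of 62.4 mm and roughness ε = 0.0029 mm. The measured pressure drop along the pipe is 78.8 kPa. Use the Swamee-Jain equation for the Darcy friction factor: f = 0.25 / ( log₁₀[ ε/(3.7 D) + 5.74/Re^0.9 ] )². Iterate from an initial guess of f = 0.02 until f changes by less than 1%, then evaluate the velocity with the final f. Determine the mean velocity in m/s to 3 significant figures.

Rearranging Darcy-Weisbach: V = √(2·ΔP·D/(f·L·ρ)). With ε/D = 2.9e-06/0.0624 = 4.65e-05, iterate starting from f = 0.02:
  f = 0.02 → V = √(2·7.88e+04·0.0624/(0.02·29.3·793)) = 4.6 m/s; Re = ρVD/μ = 1.962e+05; f → 0.016
  f = 0.016 → V = 5.143 m/s; Re = 2.194e+05; f → 0.01569
  f = 0.01569 → V = 5.193 m/s; Re = 2.215e+05; f → 0.01567
Converged (Δf/f < 1%). With the final f = 0.01567: V = √(2·7.88e+04·0.0624/(0.01567·29.3·793)) = 5.197 m/s.

V ≈ 5.20 m/s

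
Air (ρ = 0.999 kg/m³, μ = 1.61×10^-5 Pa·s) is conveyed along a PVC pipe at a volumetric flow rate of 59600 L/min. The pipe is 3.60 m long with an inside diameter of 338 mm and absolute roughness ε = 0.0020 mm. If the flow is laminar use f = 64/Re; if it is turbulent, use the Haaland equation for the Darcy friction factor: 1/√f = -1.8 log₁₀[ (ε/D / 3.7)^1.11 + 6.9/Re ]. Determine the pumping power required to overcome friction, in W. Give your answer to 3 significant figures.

P ≈ 9.78 W

Q = 59600 L/min = 59600/60000 = 0.9933 m³/s.
Cross-sectional area A = πD²/4 = π(0.338)²/4 = 0.08973 m²; mean velocity V = Q/A = 0.9933/0.08973 = 11.07 m/s.
Reynolds number Re = ρVD/μ = 0.999 · 11.07 · 0.338 / 1.61e-05 = 2.322e+05.
Re > 4000 → turbulent. Relative roughness ε/D = 2e-06/0.338 = 5.92e-06. Haaland: 1/√f = -1.8 log₁₀[(5.92e-06/3.7)^1.11 + 6.9/2.322e+05] = -1.8 log₁₀[3.68e-07 + 2.97e-05] = 8.139, so f = 0.0151.
Darcy-Weisbach: ΔP = f(L/D)(ρV²/2) = 0.0151·(3.6/0.338)·(0.999·11.07²/2) = 0.0151·10.65·61.22 = 9.843 Pa.
Pumping power P = QΔP = 0.9933·9.843 = 9.777 W = 9.78 W.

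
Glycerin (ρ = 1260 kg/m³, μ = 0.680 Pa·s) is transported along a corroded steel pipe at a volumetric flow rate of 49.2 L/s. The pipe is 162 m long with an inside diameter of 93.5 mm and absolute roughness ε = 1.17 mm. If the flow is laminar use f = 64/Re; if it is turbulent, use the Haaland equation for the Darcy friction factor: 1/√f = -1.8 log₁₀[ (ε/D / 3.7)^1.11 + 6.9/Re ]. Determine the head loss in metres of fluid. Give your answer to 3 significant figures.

h_f ≈ 234 m

Q = 49.2 L/s = 49.2/1000 = 0.0492 m³/s.
Cross-sectional area A = πD²/4 = π(0.0935)²/4 = 0.006866 m²; mean velocity V = Q/A = 0.0492/0.006866 = 7.166 m/s.
Reynolds number Re = ρVD/μ = 1260 · 7.166 · 0.0935 / 0.68 = 1241.
Re < 2300 → laminar flow, so f = 64/Re = 64/1241 = 0.05155 (the turbulent correlation is not needed).
Darcy-Weisbach: ΔP = f(L/D)(ρV²/2) = 0.05155·(162/0.0935)·(1260·7.166²/2) = 0.05155·1733·3.235e+04 = 2.889e+06 Pa.
Head loss h_f = ΔP/(ρg) = 2.889e+06/(1260·9.81) = 234 m.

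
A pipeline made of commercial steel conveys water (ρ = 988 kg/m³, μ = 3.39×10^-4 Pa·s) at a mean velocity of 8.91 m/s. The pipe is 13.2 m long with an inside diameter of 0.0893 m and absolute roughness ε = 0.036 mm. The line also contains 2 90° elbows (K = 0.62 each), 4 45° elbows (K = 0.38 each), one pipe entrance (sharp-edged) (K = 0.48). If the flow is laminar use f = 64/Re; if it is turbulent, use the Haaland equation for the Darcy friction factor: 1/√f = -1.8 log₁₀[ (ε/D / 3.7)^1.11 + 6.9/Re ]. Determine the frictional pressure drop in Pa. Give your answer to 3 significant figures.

Reynolds number Re = ρVD/μ = 988 · 8.91 · 0.0893 / 0.000339 = 2.319e+06.
Re > 4000 → turbulent. Relative roughness ε/D = 3.6e-05/0.0893 = 0.000403. Haaland: 1/√f = -1.8 log₁₀[(0.000403/3.7)^1.11 + 6.9/2.319e+06] = -1.8 log₁₀[3.99e-05 + 2.98e-06] = 7.861, so f = 0.01618.
Total minor-loss coefficient ΣK = 2·0.62 + 4·0.38 + 1·0.48 = 3.24.
ΔP = [f·L/D + ΣK]·(ρV²/2) = [0.01618·13.2/0.0893 + 3.24]·(988·8.91²/2) = [2.392 + 3.24]·3.922e+04 = 2.209e+05 Pa.

ΔP ≈ 221000 Pa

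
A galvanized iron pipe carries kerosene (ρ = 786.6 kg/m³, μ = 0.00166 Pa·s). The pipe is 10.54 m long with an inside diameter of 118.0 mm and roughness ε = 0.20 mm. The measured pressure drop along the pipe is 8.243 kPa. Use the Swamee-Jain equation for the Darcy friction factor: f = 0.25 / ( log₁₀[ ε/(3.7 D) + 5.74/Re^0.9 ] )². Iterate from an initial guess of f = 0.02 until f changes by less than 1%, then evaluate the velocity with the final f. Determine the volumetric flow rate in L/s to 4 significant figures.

Q ≈ 34.39 L/s

Rearranging Darcy-Weisbach: V = √(2·ΔP·D/(f·L·ρ)). With ε/D = 0.0002/0.118 = 0.00169, iterate starting from f = 0.02:
  f = 0.02 → V = √(2·8243·0.118/(0.02·10.54·786.6)) = 3.425 m/s; Re = ρVD/μ = 1.915e+05; f → 0.02363
  f = 0.02363 → V = 3.151 m/s; Re = 1.762e+05; f → 0.02372
Converged (Δf/f < 1%). With the final f = 0.02372: V = √(2·8243·0.118/(0.02372·10.54·786.6)) = 3.145 m/s.
Q = V·A = 3.145·(π/4·0.118²) = 0.03439 m³/s = 34.39 L/s.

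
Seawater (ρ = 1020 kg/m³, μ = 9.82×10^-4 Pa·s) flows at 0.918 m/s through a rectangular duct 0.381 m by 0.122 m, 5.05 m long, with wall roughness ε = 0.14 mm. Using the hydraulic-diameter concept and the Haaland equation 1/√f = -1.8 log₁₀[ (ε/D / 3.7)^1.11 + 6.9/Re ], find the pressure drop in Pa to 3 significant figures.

Hydraulic diameter D_h = 4A/P = 4·(0.381·0.122)/(2·(0.381+0.122)) = 0.1859/1.006 = 0.1848 m.
Re = ρVD_h/μ = 1020·0.918·0.1848/0.000982 = 1.762e+05.
ε/D_h = 0.00014/0.1848 = 0.000757; Haaland gives 1/√f = -1.8 log₁₀[8.04e-05+3.92e-05] = 7.06, so f = 0.02006.
ΔP = f(L/D_h)(ρV²/2) = 0.02006·5.05/0.1848·429.8 = 235.6 Pa.

ΔP ≈ 236 Pa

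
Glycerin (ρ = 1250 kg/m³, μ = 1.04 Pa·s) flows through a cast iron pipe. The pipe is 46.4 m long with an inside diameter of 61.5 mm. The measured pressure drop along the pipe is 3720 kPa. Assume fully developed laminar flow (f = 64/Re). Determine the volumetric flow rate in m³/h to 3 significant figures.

Q ≈ 97.4 m³/h

For laminar flow, f = 64/Re with Re = ρVD/μ, so Darcy-Weisbach reduces to ΔP = 32μLV/D². Solving for V: V = ΔP·D²/(32μL) = 3.72e+06·(0.0615)²/(32·1.04·46.4) = 9.112 m/s.
Check: Re = ρVD/μ = 1250·9.112·0.0615/1.04 = 673.5 < 2300, so the laminar assumption holds.
Q = V·A = 9.112·(π/4·0.0615²) = 0.02707 m³/s = 97.4 m³/h.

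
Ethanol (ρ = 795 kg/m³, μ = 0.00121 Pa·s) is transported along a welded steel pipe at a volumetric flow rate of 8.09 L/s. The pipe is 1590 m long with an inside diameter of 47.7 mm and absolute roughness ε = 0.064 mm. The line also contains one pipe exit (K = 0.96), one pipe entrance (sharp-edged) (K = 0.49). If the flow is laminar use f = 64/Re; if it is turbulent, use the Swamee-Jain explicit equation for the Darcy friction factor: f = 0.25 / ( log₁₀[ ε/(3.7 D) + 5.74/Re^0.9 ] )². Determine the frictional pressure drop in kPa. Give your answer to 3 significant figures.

ΔP ≈ 6230 kPa

Q = 8.09 L/s = 8.09/1000 = 0.00809 m³/s.
Cross-sectional area A = πD²/4 = π(0.0477)²/4 = 0.001787 m²; mean velocity V = Q/A = 0.00809/0.001787 = 4.527 m/s.
Reynolds number Re = ρVD/μ = 795 · 4.527 · 0.0477 / 0.00121 = 1.419e+05.
Re > 4000 → turbulent. Relative roughness ε/D = 6.4e-05/0.0477 = 0.00134. Swamee-Jain: f = 0.25/(log₁₀[0.00134/3.7 + 5.74/1.419e+05^0.9])² = 0.25/(log₁₀[0.000363 + 0.000132])² = 0.25/(-3.305)² = 0.02288.
Total minor-loss coefficient ΣK = 1·0.96 + 1·0.49 = 1.45.
ΔP = [f·L/D + ΣK]·(ρV²/2) = [0.02288·1590/0.0477 + 1.45]·(795·4.527²/2) = [762.8 + 1.45]·8147 = 6.226e+06 Pa.
ΔP = 6.226e+06 Pa = 6230 kPa.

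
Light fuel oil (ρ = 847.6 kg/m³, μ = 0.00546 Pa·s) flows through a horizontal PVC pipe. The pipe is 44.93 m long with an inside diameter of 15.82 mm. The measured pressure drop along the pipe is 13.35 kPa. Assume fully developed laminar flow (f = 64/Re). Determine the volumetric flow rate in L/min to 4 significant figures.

Q ≈ 5.020 L/min

For laminar flow, f = 64/Re with Re = ρVD/μ, so Darcy-Weisbach reduces to ΔP = 32μLV/D². Solving for V: V = ΔP·D²/(32μL) = 1.335e+04·(0.01582)²/(32·0.00546·44.93) = 0.4256 m/s.
Check: Re = ρVD/μ = 847.6·0.4256·0.01582/0.00546 = 1045 < 2300, so the laminar assumption holds.
Q = V·A = 0.4256·(π/4·0.01582²) = 8.366e-05 m³/s = 5.020 L/min.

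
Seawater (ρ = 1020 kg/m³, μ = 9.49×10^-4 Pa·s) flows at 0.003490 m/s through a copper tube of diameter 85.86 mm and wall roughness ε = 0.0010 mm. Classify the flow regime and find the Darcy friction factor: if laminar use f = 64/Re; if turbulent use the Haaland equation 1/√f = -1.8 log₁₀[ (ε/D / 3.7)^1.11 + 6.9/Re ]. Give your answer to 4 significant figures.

Re = ρVD/μ = 1020·0.00349·0.08586/0.000949 = 322.1.
Re < 2300 → laminar, so f = 64/Re = 0.1987 (roughness is irrelevant in laminar flow).

f ≈ 0.1987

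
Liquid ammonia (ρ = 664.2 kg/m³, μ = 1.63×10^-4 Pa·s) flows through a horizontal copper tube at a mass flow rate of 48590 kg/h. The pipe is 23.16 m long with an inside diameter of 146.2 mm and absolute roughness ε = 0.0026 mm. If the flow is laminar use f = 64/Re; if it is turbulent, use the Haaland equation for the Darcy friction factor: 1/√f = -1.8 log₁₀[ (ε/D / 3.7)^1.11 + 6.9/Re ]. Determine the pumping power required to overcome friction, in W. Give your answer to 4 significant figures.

ṁ = 48590 kg/h = 48590/3600 = 13.5 kg/s.
A = πD²/4 = π(0.1462)²/4 = 0.01679 m²; mean velocity V = ṁ/(ρA) = 13.5/(664.2 · 0.01679) = 1.21 m/s.
Reynolds number Re = ρVD/μ = 664.2 · 1.21 · 0.1462 / 0.000163 = 7.211e+05.
Re > 4000 → turbulent. Relative roughness ε/D = 2.6e-06/0.1462 = 1.78e-05. Haaland: 1/√f = -1.8 log₁₀[(1.78e-05/3.7)^1.11 + 6.9/7.211e+05] = -1.8 log₁₀[1.25e-06 + 9.57e-06] = 8.939, so f = 0.01252.
Darcy-Weisbach: ΔP = f(L/D)(ρV²/2) = 0.01252·(23.16/0.1462)·(664.2·1.21²/2) = 0.01252·158.4·486.6 = 964.8 Pa.
Q = ṁ/ρ = 13.5/664.2 = 0.02032 m³/s.
Pumping power P = QΔP = 0.02032·964.8 = 19.606 W = 19.61 W.

P ≈ 19.61 W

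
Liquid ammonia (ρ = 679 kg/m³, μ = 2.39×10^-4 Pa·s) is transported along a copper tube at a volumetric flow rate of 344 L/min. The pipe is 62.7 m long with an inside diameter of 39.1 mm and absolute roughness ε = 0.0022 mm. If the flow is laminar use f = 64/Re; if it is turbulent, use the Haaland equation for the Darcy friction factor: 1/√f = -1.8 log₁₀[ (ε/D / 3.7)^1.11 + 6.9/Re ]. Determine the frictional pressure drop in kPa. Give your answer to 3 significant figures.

ΔP ≈ 169 kPa

Q = 344 L/min = 344/60000 = 0.005733 m³/s.
Cross-sectional area A = πD²/4 = π(0.0391)²/4 = 0.001201 m²; mean velocity V = Q/A = 0.005733/0.001201 = 4.775 m/s.
Reynolds number Re = ρVD/μ = 679 · 4.775 · 0.0391 / 0.000239 = 5.304e+05.
Re > 4000 → turbulent. Relative roughness ε/D = 2.2e-06/0.0391 = 5.63e-05. Haaland: 1/√f = -1.8 log₁₀[(5.63e-05/3.7)^1.11 + 6.9/5.304e+05] = -1.8 log₁₀[4.49e-06 + 1.3e-05] = 8.563, so f = 0.01364.
Darcy-Weisbach: ΔP = f(L/D)(ρV²/2) = 0.01364·(62.7/0.0391)·(679·4.775²/2) = 0.01364·1604·7740 = 1.693e+05 Pa.
ΔP = 1.693e+05 Pa = 169 kPa.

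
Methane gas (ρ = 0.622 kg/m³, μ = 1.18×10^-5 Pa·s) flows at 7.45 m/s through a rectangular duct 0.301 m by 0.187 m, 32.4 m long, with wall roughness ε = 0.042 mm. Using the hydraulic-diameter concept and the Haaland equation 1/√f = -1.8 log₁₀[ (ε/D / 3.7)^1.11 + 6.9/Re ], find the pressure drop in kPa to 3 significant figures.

ΔP ≈ 0.0460 kPa

Hydraulic diameter D_h = 4A/P = 4·(0.301·0.187)/(2·(0.301+0.187)) = 0.2251/0.976 = 0.2307 m.
Re = ρVD_h/μ = 0.622·7.45·0.2307/1.18e-05 = 9.059e+04.
ε/D_h = 4.2e-05/0.2307 = 0.000182; Haaland gives 1/√f = -1.8 log₁₀[1.65e-05+7.62e-05] = 7.259, so f = 0.01898.
ΔP = f(L/D_h)(ρV²/2) = 0.01898·32.4/0.2307·17.26 = 46.01 Pa.
ΔP = 0.0460 kPa.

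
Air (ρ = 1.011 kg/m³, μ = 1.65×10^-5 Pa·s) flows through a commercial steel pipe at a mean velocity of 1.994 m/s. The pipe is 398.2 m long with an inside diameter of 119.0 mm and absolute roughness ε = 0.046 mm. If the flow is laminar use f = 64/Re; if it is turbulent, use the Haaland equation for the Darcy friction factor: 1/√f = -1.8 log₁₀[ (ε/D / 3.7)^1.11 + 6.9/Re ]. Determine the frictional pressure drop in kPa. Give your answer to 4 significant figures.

Reynolds number Re = ρVD/μ = 1.011 · 1.994 · 0.119 / 1.65e-05 = 1.454e+04.
Re > 4000 → turbulent. Relative roughness ε/D = 4.6e-05/0.119 = 0.000387. Haaland: 1/√f = -1.8 log₁₀[(0.000387/3.7)^1.11 + 6.9/1.454e+04] = -1.8 log₁₀[3.81e-05 + 0.000475] = 5.922, so f = 0.02851.
Darcy-Weisbach: ΔP = f(L/D)(ρV²/2) = 0.02851·(398.2/0.119)·(1.011·1.994²/2) = 0.02851·3346·2.01 = 191.8 Pa.
ΔP = 191.8 Pa = 0.1918 kPa.

ΔP ≈ 0.1918 kPa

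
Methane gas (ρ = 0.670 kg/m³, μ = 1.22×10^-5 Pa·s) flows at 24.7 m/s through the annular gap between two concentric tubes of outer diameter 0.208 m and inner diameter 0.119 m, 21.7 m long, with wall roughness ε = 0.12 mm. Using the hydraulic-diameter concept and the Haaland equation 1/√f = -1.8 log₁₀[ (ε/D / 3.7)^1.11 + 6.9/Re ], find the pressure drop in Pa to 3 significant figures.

Hydraulic diameter D_h = 4A/P = D_o - D_i = 0.208 - 0.119 = 0.089 m.
Re = ρVD_h/μ = 0.67·24.7·0.089/1.22e-05 = 1.207e+05.
ε/D_h = 0.00012/0.089 = 0.00135; Haaland gives 1/√f = -1.8 log₁₀[0.000153+5.72e-05] = 6.621, so f = 0.02281.
ΔP = f(L/D_h)(ρV²/2) = 0.02281·21.7/0.089·204.4 = 1137 Pa.

ΔP ≈ 1140 Pa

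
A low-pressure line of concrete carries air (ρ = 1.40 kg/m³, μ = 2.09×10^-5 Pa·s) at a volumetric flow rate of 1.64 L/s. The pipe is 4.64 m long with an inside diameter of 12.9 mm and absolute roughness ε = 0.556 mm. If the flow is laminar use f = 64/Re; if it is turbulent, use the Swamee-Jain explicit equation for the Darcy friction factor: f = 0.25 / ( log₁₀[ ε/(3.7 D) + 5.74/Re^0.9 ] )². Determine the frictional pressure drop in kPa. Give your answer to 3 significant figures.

ΔP ≈ 2.79 kPa

Q = 1.64 L/s = 1.64/1000 = 0.00164 m³/s.
Cross-sectional area A = πD²/4 = π(0.0129)²/4 = 0.0001307 m²; mean velocity V = Q/A = 0.00164/0.0001307 = 12.55 m/s.
Reynolds number Re = ρVD/μ = 1.4 · 12.55 · 0.0129 / 2.09e-05 = 1.084e+04.
Re > 4000 → turbulent. Relative roughness ε/D = 0.000556/0.0129 = 0.0431. Swamee-Jain: f = 0.25/(log₁₀[0.0431/3.7 + 5.74/1.084e+04^0.9])² = 0.25/(log₁₀[0.0116 + 0.00134])² = 0.25/(-1.886)² = 0.07025.
Darcy-Weisbach: ΔP = f(L/D)(ρV²/2) = 0.07025·(4.64/0.0129)·(1.4·12.55²/2) = 0.07025·359.7·110.2 = 2785 Pa.
ΔP = 2785 Pa = 2.79 kPa.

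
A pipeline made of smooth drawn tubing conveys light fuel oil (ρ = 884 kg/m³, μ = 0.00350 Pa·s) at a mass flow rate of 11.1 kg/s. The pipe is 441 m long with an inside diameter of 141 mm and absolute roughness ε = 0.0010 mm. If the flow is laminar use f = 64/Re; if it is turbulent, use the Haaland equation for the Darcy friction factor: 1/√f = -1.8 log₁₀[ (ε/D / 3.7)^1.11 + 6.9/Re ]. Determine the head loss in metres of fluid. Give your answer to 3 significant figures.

A = πD²/4 = π(0.141)²/4 = 0.01561 m²; mean velocity V = ṁ/(ρA) = 11.1/(884 · 0.01561) = 0.8042 m/s.
Reynolds number Re = ρVD/μ = 884 · 0.8042 · 0.141 / 0.0035 = 2.864e+04.
Re > 4000 → turbulent. Relative roughness ε/D = 1e-06/0.141 = 7.09e-06. Haaland: 1/√f = -1.8 log₁₀[(7.09e-06/3.7)^1.11 + 6.9/2.864e+04] = -1.8 log₁₀[4.5e-07 + 0.000241] = 6.511, so f = 0.02359.
Darcy-Weisbach: ΔP = f(L/D)(ρV²/2) = 0.02359·(441/0.141)·(884·0.8042²/2) = 0.02359·3128·285.8 = 2.109e+04 Pa.
Head loss h_f = ΔP/(ρg) = 2.109e+04/(884·9.81) = 2.43 m.

h_f ≈ 2.43 m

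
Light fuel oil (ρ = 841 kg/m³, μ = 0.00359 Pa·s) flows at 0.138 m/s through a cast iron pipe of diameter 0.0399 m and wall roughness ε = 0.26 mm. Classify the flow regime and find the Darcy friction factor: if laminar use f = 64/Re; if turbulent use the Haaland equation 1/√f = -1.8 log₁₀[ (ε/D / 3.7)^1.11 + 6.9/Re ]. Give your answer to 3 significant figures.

f ≈ 0.0496

Re = ρVD/μ = 841·0.138·0.0399/0.00359 = 1290.
Re < 2300 → laminar, so f = 64/Re = 0.04962 (roughness is irrelevant in laminar flow).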